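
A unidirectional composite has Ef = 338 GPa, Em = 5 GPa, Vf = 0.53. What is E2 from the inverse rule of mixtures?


1/E2 = Vf/Ef + (1-Vf)/Em = 0.53/338 + 0.47/5
E2 = 10.46 GPa

10.46 GPa


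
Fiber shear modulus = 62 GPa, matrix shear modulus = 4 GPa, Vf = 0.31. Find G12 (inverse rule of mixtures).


1/G12 = Vf/Gf + (1-Vf)/Gm = 0.31/62 + 0.69/4
G12 = 5.63 GPa

5.63 GPa


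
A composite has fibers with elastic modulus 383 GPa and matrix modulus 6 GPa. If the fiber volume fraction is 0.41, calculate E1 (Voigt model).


E1 = Ef*Vf + Em*(1-Vf) = 383*0.41 + 6*0.59 = 160.57 GPa

160.57 GPa


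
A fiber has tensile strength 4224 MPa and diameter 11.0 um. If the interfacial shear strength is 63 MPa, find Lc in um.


Lc = sigma_f * d / (2 * tau_i) = 4224 * 11.0 / (2 * 63) = 368.8 um

368.8 um


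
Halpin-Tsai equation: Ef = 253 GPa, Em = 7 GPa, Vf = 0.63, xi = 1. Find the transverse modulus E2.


eta = (Ef/Em - 1)/(Ef/Em + xi) = (36.1429 - 1)/(36.1429 + 1) = 0.9462
E2 = Em*(1+xi*eta*Vf)/(1-eta*Vf) = 27.66 GPa

27.66 GPa


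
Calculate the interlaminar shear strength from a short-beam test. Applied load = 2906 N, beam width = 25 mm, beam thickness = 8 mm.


ILSS = 3F/(4bh) = 3*2906/(4*25*8) = 10.9 MPa

10.9 MPa


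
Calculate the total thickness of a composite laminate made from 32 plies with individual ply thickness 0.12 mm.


h = n * t_ply = 32 * 0.12 = 3.84 mm

3.84 mm


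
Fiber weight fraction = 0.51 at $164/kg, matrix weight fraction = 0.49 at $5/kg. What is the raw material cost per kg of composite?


Cost = cost_f*Wf + cost_m*Wm = 164*0.51 + 5*0.49 = $86.09/kg

$86.09/kg


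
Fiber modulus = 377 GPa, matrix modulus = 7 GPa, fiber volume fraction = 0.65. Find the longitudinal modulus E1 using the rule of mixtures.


E1 = Ef*Vf + Em*(1-Vf) = 377*0.65 + 7*0.35 = 247.5 GPa

247.5 GPa


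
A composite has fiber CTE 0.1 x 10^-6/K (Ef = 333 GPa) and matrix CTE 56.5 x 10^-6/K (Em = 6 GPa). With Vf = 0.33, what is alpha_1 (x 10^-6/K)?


E1 = Ef*Vf + Em*(1-Vf) = 113.91
alpha_1 = (alpha_f*Ef*Vf + alpha_m*Em*(1-Vf))/E1 = 2.09 x 10^-6/K

2.09 x 10^-6/K


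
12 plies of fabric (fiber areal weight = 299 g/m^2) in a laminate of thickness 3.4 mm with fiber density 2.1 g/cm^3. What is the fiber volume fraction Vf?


Vf = n * FAW / (rho_f * h * 1000) = 12 * 299 / (2.1 * 3.4 * 1000) = 0.5025

0.5025


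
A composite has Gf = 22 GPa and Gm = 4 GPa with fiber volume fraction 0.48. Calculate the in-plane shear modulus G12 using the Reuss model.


1/G12 = Vf/Gf + (1-Vf)/Gm = 0.48/22 + 0.52/4
G12 = 6.59 GPa

6.59 GPa


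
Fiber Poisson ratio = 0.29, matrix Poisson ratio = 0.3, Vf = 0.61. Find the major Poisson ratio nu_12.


nu_12 = nu_f*Vf + nu_m*(1-Vf) = 0.29*0.61 + 0.3*0.39 = 0.2939

0.2939


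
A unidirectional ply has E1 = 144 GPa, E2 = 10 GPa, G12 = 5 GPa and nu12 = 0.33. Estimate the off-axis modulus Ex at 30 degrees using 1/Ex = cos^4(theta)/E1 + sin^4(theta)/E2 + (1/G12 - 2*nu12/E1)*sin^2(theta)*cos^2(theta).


cos^4(30) = 0.5625, sin^4(30) = 0.0625, sin^2(30)*cos^2(30) = 0.1875
1/G12 - 2*nu12/E1 = 1/5 - 2*0.33/144 = 0.195417 GPa^-1
1/Ex = 0.5625/144 + 0.0625/10 + 0.195417*0.1875 = 0.0467969 GPa^-1
Ex = 21.37 GPa

21.37 GPa


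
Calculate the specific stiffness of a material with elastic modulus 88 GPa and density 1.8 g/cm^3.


Specific stiffness = E/rho = 88/1.8 = 48.9 GPa/(g/cm^3)

48.9 GPa/(g/cm^3)


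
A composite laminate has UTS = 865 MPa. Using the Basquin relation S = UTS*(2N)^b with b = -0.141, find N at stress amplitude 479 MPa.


N = 0.5 * (S/UTS)^(1/b) = 0.5 * (479/865)^(1/-0.141) = 33.0674 cycles

33.0674 cycles


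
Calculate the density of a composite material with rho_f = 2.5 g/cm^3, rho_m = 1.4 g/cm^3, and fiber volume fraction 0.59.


rho_c = rho_f*Vf + rho_m*(1-Vf) = 2.5*0.59 + 1.4*0.41 = 2.049 g/cm^3

2.049 g/cm^3


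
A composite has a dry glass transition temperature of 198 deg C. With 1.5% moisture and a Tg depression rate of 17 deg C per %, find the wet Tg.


Tg_wet = Tg_dry - k*moisture = 198 - 17*1.5 = 172.5 deg C

172.5 deg C


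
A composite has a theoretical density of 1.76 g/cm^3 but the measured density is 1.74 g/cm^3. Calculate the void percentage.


Void% = (rho_theo - rho_actual)/rho_theo * 100 = (1.76 - 1.74)/1.76 * 100 = 1.14%

1.14%


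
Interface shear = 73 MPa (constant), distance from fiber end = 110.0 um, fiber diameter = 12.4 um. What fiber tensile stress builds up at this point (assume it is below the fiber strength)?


Force balance: sigma_f * (pi*d^2/4) = tau * (pi*d) * x  ->  sigma_f = 4 * tau * x / d
sigma_f = 4 * 73 * 110.0 / 12.4 = 2590.3 MPa

2590.3 MPa


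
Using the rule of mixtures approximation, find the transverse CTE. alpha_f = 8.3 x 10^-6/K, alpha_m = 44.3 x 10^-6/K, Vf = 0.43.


alpha_2 = alpha_f*Vf + alpha_m*(1-Vf) = 8.3*0.43 + 44.3*0.57 = 28.8 x 10^-6/K

28.8 x 10^-6/K


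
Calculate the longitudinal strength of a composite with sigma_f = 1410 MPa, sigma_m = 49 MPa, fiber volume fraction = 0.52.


sigma_1 = sigma_f*Vf + sigma_m*(1-Vf) = 1410*0.52 + 49*0.48 = 756.7 MPa

756.7 MPa


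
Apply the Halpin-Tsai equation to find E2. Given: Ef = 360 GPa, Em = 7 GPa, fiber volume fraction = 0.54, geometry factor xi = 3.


eta = (Ef/Em - 1)/(Ef/Em + xi) = (51.4286 - 1)/(51.4286 + 3) = 0.9265
E2 = Em*(1+xi*eta*Vf)/(1-eta*Vf) = 35.04 GPa

35.04 GPa


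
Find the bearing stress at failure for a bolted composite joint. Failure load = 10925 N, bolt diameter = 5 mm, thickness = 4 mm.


sigma_br = F/(d*h) = 10925/(5*4) = 546.3 MPa

546.3 MPa


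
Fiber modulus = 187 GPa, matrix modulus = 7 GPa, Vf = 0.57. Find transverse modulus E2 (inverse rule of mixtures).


1/E2 = Vf/Ef + (1-Vf)/Em = 0.57/187 + 0.43/7
E2 = 15.51 GPa

15.51 GPa


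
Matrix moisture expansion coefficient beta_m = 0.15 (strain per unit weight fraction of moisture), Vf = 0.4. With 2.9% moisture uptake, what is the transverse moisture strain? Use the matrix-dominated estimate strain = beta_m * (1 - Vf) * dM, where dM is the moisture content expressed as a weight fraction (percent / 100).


dM = 2.9/100 = 0.029
strain = beta_m * (1-Vf) * dM = 0.15 * 0.6 * 0.029 = 0.00261

0.00261


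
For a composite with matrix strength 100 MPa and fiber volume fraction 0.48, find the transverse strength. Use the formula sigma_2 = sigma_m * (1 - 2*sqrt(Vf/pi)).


factor = 1 - 2*sqrt(0.48/pi) = 0.2182
sigma_2 = 100 * 0.2182 = 21.82 MPa

21.82 MPa


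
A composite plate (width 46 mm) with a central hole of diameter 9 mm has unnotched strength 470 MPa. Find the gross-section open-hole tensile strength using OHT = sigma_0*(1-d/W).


OHT = sigma_0*(1-d/W) = 470*(1-9/46) = 378.0 MPa

378.0 MPa


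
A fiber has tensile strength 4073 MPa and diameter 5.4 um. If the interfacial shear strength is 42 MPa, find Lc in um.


Lc = sigma_f * d / (2 * tau_i) = 4073 * 5.4 / (2 * 42) = 261.8 um

261.8 um


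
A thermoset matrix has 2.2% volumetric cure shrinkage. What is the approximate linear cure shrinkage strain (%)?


Linear shrinkage ≈ vol_shrink/3 = 2.2/3 = 0.733%

0.733%


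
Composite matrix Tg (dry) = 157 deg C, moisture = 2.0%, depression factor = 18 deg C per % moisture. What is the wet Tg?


Tg_wet = Tg_dry - k*moisture = 157 - 18*2.0 = 121.0 deg C

121.0 deg C


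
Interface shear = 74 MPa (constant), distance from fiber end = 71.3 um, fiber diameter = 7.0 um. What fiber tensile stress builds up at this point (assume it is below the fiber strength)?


Force balance: sigma_f * (pi*d^2/4) = tau * (pi*d) * x  ->  sigma_f = 4 * tau * x / d
sigma_f = 4 * 74 * 71.3 / 7.0 = 3015.0 MPa

3015.0 MPa


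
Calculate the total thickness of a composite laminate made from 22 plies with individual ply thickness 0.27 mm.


h = n * t_ply = 22 * 0.27 = 5.94 mm

5.94 mm


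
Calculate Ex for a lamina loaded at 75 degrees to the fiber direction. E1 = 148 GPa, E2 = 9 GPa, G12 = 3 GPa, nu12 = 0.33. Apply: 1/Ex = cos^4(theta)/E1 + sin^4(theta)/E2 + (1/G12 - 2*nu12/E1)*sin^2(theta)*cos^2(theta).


cos^4(75) = 0.004487, sin^4(75) = 0.870513, sin^2(75)*cos^2(75) = 0.0625
1/G12 - 2*nu12/E1 = 1/3 - 2*0.33/148 = 0.328874 GPa^-1
1/Ex = 0.004487/148 + 0.870513/9 + 0.328874*0.0625 = 0.1173086 GPa^-1
Ex = 8.52 GPa

8.52 GPa


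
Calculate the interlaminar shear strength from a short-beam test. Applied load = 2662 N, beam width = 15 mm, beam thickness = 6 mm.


ILSS = 3F/(4bh) = 3*2662/(4*15*6) = 22.18 MPa

22.18 MPa


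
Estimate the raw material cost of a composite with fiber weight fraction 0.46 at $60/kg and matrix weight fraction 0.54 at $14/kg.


Cost = cost_f*Wf + cost_m*Wm = 60*0.46 + 14*0.54 = $35.16/kg

$35.16/kg


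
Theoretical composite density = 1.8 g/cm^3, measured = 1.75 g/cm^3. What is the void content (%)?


Void% = (rho_theo - rho_actual)/rho_theo * 100 = (1.8 - 1.75)/1.8 * 100 = 2.78%

2.78%


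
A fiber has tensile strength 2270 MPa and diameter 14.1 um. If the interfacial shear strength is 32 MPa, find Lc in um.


Lc = sigma_f * d / (2 * tau_i) = 2270 * 14.1 / (2 * 32) = 500.1 um

500.1 um


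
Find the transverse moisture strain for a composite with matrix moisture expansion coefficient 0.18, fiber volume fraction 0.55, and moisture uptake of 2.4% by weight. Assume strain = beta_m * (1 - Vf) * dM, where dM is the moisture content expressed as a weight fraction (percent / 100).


dM = 2.4/100 = 0.024
strain = beta_m * (1-Vf) * dM = 0.18 * 0.45 * 0.024 = 0.001944

0.001944


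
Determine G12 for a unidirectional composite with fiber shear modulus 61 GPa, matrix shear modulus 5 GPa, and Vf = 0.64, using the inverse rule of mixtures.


1/G12 = Vf/Gf + (1-Vf)/Gm = 0.64/61 + 0.36/5
G12 = 12.12 GPa

12.12 GPa


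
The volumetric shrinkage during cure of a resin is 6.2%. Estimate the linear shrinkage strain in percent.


Linear shrinkage ≈ vol_shrink/3 = 6.2/3 = 2.067%

2.067%


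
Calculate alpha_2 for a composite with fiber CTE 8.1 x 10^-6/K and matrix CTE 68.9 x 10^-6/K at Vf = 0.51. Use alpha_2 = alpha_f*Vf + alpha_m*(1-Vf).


alpha_2 = alpha_f*Vf + alpha_m*(1-Vf) = 8.1*0.51 + 68.9*0.49 = 37.9 x 10^-6/K

37.9 x 10^-6/K


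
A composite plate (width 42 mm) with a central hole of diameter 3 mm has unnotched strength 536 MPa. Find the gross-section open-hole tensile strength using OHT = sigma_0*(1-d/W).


OHT = sigma_0*(1-d/W) = 536*(1-3/42) = 497.7 MPa

497.7 MPa


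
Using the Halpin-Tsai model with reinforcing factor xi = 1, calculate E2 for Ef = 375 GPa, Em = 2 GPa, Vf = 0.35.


eta = (Ef/Em - 1)/(Ef/Em + xi) = (187.5 - 1)/(187.5 + 1) = 0.9894
E2 = Em*(1+xi*eta*Vf)/(1-eta*Vf) = 4.12 GPa

4.12 GPa


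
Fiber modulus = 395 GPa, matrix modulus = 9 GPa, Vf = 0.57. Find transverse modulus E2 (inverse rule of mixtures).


1/E2 = Vf/Ef + (1-Vf)/Em = 0.57/395 + 0.43/9
E2 = 20.32 GPa

20.32 GPa


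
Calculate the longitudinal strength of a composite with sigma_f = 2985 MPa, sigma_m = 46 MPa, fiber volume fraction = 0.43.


sigma_1 = sigma_f*Vf + sigma_m*(1-Vf) = 2985*0.43 + 46*0.57 = 1309.8 MPa

1309.8 MPa


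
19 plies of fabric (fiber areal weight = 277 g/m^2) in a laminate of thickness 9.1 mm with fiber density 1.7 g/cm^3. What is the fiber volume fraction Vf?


Vf = n * FAW / (rho_f * h * 1000) = 19 * 277 / (1.7 * 9.1 * 1000) = 0.3402

0.3402


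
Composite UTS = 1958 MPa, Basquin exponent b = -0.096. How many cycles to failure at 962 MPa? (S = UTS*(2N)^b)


N = 0.5 * (S/UTS)^(1/b) = 0.5 * (962/1958)^(1/-0.096) = 820.2480 cycles

820.2480 cycles


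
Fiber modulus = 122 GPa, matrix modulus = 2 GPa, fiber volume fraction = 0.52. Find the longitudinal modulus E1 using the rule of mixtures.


E1 = Ef*Vf + Em*(1-Vf) = 122*0.52 + 2*0.48 = 64.4 GPa

64.4 GPa


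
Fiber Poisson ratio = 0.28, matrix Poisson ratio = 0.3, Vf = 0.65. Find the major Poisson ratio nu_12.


nu_12 = nu_f*Vf + nu_m*(1-Vf) = 0.28*0.65 + 0.3*0.35 = 0.287

0.287


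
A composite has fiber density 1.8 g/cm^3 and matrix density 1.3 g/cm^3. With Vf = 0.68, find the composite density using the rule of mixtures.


rho_c = rho_f*Vf + rho_m*(1-Vf) = 1.8*0.68 + 1.3*0.32 = 1.64 g/cm^3

1.64 g/cm^3


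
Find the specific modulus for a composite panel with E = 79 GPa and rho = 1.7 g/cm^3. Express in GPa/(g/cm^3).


Specific stiffness = E/rho = 79/1.7 = 46.5 GPa/(g/cm^3)

46.5 GPa/(g/cm^3)


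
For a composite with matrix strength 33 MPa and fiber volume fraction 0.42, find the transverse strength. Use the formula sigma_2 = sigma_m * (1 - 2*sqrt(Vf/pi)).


factor = 1 - 2*sqrt(0.42/pi) = 0.2687
sigma_2 = 33 * 0.2687 = 8.87 MPa

8.87 MPa


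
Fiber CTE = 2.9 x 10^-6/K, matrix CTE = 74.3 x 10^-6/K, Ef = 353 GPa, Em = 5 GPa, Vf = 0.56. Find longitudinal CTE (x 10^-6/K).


E1 = Ef*Vf + Em*(1-Vf) = 199.88
alpha_1 = (alpha_f*Ef*Vf + alpha_m*Em*(1-Vf))/E1 = 3.69 x 10^-6/K

3.69 x 10^-6/K


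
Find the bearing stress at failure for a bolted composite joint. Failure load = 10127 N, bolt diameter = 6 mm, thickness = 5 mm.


sigma_br = F/(d*h) = 10127/(6*5) = 337.6 MPa

337.6 MPa


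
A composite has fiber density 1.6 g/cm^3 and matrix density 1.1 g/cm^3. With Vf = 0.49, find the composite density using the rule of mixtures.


rho_c = rho_f*Vf + rho_m*(1-Vf) = 1.6*0.49 + 1.1*0.51 = 1.345 g/cm^3

1.345 g/cm^3


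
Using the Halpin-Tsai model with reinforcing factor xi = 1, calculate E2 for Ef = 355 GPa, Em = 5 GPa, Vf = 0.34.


eta = (Ef/Em - 1)/(Ef/Em + xi) = (71.0 - 1)/(71.0 + 1) = 0.9722
E2 = Em*(1+xi*eta*Vf)/(1-eta*Vf) = 9.94 GPa

9.94 GPa


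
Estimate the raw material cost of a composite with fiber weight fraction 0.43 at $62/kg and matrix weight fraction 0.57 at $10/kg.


Cost = cost_f*Wf + cost_m*Wm = 62*0.43 + 10*0.57 = $32.36/kg

$32.36/kg


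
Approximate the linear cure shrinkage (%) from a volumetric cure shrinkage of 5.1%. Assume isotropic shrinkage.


Linear shrinkage ≈ vol_shrink/3 = 5.1/3 = 1.7%

1.7%


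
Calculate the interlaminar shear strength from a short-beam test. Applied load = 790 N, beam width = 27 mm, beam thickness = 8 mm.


ILSS = 3F/(4bh) = 3*790/(4*27*8) = 2.74 MPa

2.74 MPa


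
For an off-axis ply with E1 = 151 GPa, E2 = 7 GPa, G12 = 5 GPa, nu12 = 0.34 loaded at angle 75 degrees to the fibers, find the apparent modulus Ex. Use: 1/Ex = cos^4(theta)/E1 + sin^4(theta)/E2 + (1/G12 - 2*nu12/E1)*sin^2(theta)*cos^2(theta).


cos^4(75) = 0.004487, sin^4(75) = 0.870513, sin^2(75)*cos^2(75) = 0.0625
1/G12 - 2*nu12/E1 = 1/5 - 2*0.34/151 = 0.195497 GPa^-1
1/Ex = 0.004487/151 + 0.870513/7 + 0.195497*0.0625 = 0.1366072 GPa^-1
Ex = 7.32 GPa

7.32 GPa


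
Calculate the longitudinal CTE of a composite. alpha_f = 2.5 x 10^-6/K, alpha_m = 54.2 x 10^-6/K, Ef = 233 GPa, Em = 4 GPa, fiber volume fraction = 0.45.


E1 = Ef*Vf + Em*(1-Vf) = 107.05
alpha_1 = (alpha_f*Ef*Vf + alpha_m*Em*(1-Vf))/E1 = 3.56 x 10^-6/K

3.56 x 10^-6/K


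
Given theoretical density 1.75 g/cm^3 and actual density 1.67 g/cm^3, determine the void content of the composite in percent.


Void% = (rho_theo - rho_actual)/rho_theo * 100 = (1.75 - 1.67)/1.75 * 100 = 4.57%

4.57%


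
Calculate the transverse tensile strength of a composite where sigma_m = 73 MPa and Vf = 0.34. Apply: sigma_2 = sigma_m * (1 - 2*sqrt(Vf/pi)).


factor = 1 - 2*sqrt(0.34/pi) = 0.342
sigma_2 = 73 * 0.342 = 24.97 MPa

24.97 MPa


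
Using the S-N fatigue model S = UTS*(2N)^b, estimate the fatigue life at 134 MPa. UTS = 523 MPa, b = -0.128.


N = 0.5 * (S/UTS)^(1/b) = 0.5 * (134/523)^(1/-0.128) = 20857.3059 cycles

20857.3059 cycles


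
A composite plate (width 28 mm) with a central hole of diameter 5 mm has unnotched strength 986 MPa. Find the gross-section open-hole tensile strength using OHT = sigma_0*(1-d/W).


OHT = sigma_0*(1-d/W) = 986*(1-5/28) = 809.9 MPa

809.9 MPa


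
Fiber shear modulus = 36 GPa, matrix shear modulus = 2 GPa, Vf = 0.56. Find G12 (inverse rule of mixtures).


1/G12 = Vf/Gf + (1-Vf)/Gm = 0.56/36 + 0.44/2
G12 = 4.25 GPa

4.25 GPa


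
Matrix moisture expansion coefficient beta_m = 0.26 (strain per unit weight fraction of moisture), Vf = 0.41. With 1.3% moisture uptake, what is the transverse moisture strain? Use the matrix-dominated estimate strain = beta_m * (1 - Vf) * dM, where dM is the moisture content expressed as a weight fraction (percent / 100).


dM = 1.3/100 = 0.013
strain = beta_m * (1-Vf) * dM = 0.26 * 0.59 * 0.013 = 0.0019942

0.0019942


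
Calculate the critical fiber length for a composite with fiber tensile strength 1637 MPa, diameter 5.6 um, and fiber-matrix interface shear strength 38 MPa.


Lc = sigma_f * d / (2 * tau_i) = 1637 * 5.6 / (2 * 38) = 120.6 um

120.6 um


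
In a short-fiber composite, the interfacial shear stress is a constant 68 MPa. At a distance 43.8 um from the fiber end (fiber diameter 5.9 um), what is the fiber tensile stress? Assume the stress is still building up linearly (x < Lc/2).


Force balance: sigma_f * (pi*d^2/4) = tau * (pi*d) * x  ->  sigma_f = 4 * tau * x / d
sigma_f = 4 * 68 * 43.8 / 5.9 = 2019.3 MPa

2019.3 MPa


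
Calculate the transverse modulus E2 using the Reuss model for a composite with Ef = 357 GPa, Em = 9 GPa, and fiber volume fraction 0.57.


1/E2 = Vf/Ef + (1-Vf)/Em = 0.57/357 + 0.43/9
E2 = 20.25 GPa

20.25 GPa


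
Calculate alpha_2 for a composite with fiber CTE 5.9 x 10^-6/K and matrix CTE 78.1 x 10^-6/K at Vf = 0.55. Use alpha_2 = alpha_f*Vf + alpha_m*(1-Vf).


alpha_2 = alpha_f*Vf + alpha_m*(1-Vf) = 5.9*0.55 + 78.1*0.45 = 38.4 x 10^-6/K

38.4 x 10^-6/K


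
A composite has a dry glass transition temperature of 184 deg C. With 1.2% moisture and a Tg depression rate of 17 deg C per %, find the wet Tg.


Tg_wet = Tg_dry - k*moisture = 184 - 17*1.2 = 163.6 deg C

163.6 deg C


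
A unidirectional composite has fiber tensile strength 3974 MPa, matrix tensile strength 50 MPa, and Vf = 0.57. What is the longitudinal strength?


sigma_1 = sigma_f*Vf + sigma_m*(1-Vf) = 3974*0.57 + 50*0.43 = 2286.7 MPa

2286.7 MPa


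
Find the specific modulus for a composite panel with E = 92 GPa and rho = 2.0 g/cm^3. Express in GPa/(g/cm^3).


Specific stiffness = E/rho = 92/2.0 = 46.0 GPa/(g/cm^3)

46.0 GPa/(g/cm^3)


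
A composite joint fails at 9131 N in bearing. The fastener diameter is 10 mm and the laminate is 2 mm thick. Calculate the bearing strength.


sigma_br = F/(d*h) = 9131/(10*2) = 456.6 MPa

456.6 MPa


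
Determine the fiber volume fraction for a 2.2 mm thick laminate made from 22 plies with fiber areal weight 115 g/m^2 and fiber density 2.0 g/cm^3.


Vf = n * FAW / (rho_f * h * 1000) = 22 * 115 / (2.0 * 2.2 * 1000) = 0.575

0.575


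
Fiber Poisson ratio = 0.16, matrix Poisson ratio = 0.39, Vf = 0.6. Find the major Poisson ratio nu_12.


nu_12 = nu_f*Vf + nu_m*(1-Vf) = 0.16*0.6 + 0.39*0.4 = 0.252

0.252


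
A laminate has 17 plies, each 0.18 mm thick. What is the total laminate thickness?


h = n * t_ply = 17 * 0.18 = 3.06 mm

3.06 mm


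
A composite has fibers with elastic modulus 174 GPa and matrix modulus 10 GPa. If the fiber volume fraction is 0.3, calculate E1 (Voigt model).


E1 = Ef*Vf + Em*(1-Vf) = 174*0.3 + 10*0.7 = 59.2 GPa

59.2 GPa


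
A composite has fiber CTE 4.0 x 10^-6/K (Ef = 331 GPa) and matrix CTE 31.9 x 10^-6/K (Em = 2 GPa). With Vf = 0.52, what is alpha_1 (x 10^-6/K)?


E1 = Ef*Vf + Em*(1-Vf) = 173.08
alpha_1 = (alpha_f*Ef*Vf + alpha_m*Em*(1-Vf))/E1 = 4.15 x 10^-6/K

4.15 x 10^-6/K


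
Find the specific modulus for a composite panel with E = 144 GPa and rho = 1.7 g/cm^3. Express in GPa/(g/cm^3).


Specific stiffness = E/rho = 144/1.7 = 84.7 GPa/(g/cm^3)

84.7 GPa/(g/cm^3)


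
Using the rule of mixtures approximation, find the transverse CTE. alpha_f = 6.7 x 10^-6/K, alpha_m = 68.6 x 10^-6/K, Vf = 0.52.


alpha_2 = alpha_f*Vf + alpha_m*(1-Vf) = 6.7*0.52 + 68.6*0.48 = 36.4 x 10^-6/K

36.4 x 10^-6/K


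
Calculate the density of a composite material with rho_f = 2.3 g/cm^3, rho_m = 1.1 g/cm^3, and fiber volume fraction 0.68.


rho_c = rho_f*Vf + rho_m*(1-Vf) = 2.3*0.68 + 1.1*0.32 = 1.916 g/cm^3

1.916 g/cm^3


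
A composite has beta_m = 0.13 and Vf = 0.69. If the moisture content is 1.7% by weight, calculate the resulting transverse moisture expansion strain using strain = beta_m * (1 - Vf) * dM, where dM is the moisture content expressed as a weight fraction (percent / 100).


dM = 1.7/100 = 0.017
strain = beta_m * (1-Vf) * dM = 0.13 * 0.31 * 0.017 = 0.0006851

0.0006851


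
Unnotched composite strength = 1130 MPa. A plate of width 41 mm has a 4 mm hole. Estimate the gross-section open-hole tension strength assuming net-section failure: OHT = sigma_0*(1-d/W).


OHT = sigma_0*(1-d/W) = 1130*(1-4/41) = 1019.8 MPa

1019.8 MPa


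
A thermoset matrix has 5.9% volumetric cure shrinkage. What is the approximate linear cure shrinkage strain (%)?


Linear shrinkage ≈ vol_shrink/3 = 5.9/3 = 1.967%

1.967%


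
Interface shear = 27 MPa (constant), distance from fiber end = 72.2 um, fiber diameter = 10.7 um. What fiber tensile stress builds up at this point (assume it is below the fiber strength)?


Force balance: sigma_f * (pi*d^2/4) = tau * (pi*d) * x  ->  sigma_f = 4 * tau * x / d
sigma_f = 4 * 27 * 72.2 / 10.7 = 728.7 MPa

728.7 MPa


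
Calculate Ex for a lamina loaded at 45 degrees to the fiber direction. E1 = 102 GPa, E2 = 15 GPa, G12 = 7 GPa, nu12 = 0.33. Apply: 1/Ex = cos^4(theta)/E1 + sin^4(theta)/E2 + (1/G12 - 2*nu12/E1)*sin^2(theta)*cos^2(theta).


cos^4(45) = 0.25, sin^4(45) = 0.25, sin^2(45)*cos^2(45) = 0.25
1/G12 - 2*nu12/E1 = 1/7 - 2*0.33/102 = 0.136387 GPa^-1
1/Ex = 0.25/102 + 0.25/15 + 0.136387*0.25 = 0.0532143 GPa^-1
Ex = 18.79 GPa

18.79 GPa


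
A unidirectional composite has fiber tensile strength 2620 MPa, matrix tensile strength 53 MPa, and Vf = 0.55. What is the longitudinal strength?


sigma_1 = sigma_f*Vf + sigma_m*(1-Vf) = 2620*0.55 + 53*0.45 = 1464.9 MPa

1464.9 MPa


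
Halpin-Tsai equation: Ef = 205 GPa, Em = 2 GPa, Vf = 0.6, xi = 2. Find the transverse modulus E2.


eta = (Ef/Em - 1)/(Ef/Em + xi) = (102.5 - 1)/(102.5 + 2) = 0.9713
E2 = Em*(1+xi*eta*Vf)/(1-eta*Vf) = 10.38 GPa

10.38 GPa


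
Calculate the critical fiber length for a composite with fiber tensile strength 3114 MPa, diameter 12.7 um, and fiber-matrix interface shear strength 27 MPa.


Lc = sigma_f * d / (2 * tau_i) = 3114 * 12.7 / (2 * 27) = 732.4 um

732.4 um


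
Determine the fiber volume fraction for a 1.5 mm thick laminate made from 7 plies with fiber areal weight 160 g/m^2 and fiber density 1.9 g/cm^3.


Vf = n * FAW / (rho_f * h * 1000) = 7 * 160 / (1.9 * 1.5 * 1000) = 0.393

0.393


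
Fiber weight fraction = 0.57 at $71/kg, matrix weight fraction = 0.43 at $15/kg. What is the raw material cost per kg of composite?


Cost = cost_f*Wf + cost_m*Wm = 71*0.57 + 15*0.43 = $46.92/kg

$46.92/kg


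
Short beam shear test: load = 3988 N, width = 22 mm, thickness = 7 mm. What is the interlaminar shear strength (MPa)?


ILSS = 3F/(4bh) = 3*3988/(4*22*7) = 19.42 MPa

19.42 MPa


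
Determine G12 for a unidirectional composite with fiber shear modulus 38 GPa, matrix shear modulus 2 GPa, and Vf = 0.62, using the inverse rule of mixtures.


1/G12 = Vf/Gf + (1-Vf)/Gm = 0.62/38 + 0.38/2
G12 = 4.85 GPa

4.85 GPa


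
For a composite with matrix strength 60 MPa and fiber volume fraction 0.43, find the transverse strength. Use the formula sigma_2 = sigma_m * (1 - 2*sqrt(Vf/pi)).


factor = 1 - 2*sqrt(0.43/pi) = 0.2601
sigma_2 = 60 * 0.2601 = 15.6 MPa

15.6 MPa


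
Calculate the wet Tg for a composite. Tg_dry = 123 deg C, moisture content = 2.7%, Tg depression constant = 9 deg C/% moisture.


Tg_wet = Tg_dry - k*moisture = 123 - 9*2.7 = 98.7 deg C

98.7 deg C


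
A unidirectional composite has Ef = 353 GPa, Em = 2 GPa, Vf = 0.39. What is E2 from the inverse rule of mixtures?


1/E2 = Vf/Ef + (1-Vf)/Em = 0.39/353 + 0.61/2
E2 = 3.27 GPa

3.27 GPa


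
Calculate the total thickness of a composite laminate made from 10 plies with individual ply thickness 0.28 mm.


h = n * t_ply = 10 * 0.28 = 2.8 mm

2.8 mm


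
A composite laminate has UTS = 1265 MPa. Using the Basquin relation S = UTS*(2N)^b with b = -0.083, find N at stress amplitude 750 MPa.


N = 0.5 * (S/UTS)^(1/b) = 0.5 * (750/1265)^(1/-0.083) = 271.8081 cycles

271.8081 cycles


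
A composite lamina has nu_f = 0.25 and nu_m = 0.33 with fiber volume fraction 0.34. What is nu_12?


nu_12 = nu_f*Vf + nu_m*(1-Vf) = 0.25*0.34 + 0.33*0.66 = 0.3028

0.3028


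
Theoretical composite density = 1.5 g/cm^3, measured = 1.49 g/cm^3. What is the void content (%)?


Void% = (rho_theo - rho_actual)/rho_theo * 100 = (1.5 - 1.49)/1.5 * 100 = 0.67%

0.67%


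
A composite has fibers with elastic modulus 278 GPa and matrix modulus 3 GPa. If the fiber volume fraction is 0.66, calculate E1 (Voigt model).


E1 = Ef*Vf + Em*(1-Vf) = 278*0.66 + 3*0.34 = 184.5 GPa

184.5 GPa


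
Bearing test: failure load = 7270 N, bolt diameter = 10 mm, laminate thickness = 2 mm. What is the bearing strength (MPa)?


sigma_br = F/(d*h) = 7270/(10*2) = 363.5 MPa

363.5 MPa


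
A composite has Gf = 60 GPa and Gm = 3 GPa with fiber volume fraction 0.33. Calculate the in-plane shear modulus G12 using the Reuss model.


1/G12 = Vf/Gf + (1-Vf)/Gm = 0.33/60 + 0.67/3
G12 = 4.37 GPa

4.37 GPa


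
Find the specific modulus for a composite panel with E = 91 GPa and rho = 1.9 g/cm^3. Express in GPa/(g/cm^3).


Specific stiffness = E/rho = 91/1.9 = 47.9 GPa/(g/cm^3)

47.9 GPa/(g/cm^3)


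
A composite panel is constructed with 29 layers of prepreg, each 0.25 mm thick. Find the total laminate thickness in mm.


h = n * t_ply = 29 * 0.25 = 7.25 mm

7.25 mm


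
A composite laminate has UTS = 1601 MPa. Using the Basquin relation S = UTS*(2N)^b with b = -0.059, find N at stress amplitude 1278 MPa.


N = 0.5 * (S/UTS)^(1/b) = 0.5 * (1278/1601)^(1/-0.059) = 22.7836 cycles

22.7836 cycles


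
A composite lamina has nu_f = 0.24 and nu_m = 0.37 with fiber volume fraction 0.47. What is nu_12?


nu_12 = nu_f*Vf + nu_m*(1-Vf) = 0.24*0.47 + 0.37*0.53 = 0.3089

0.3089


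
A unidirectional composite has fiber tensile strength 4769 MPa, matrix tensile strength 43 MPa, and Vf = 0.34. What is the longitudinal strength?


sigma_1 = sigma_f*Vf + sigma_m*(1-Vf) = 4769*0.34 + 43*0.66 = 1649.8 MPa

1649.8 MPa


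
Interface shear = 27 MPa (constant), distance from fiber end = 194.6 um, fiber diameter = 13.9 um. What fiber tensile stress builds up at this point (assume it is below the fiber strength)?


Force balance: sigma_f * (pi*d^2/4) = tau * (pi*d) * x  ->  sigma_f = 4 * tau * x / d
sigma_f = 4 * 27 * 194.6 / 13.9 = 1512.0 MPa

1512.0 MPa


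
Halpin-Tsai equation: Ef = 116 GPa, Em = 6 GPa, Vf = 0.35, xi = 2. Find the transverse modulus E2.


eta = (Ef/Em - 1)/(Ef/Em + xi) = (19.3333 - 1)/(19.3333 + 2) = 0.8594
E2 = Em*(1+xi*eta*Vf)/(1-eta*Vf) = 13.74 GPa

13.74 GPa


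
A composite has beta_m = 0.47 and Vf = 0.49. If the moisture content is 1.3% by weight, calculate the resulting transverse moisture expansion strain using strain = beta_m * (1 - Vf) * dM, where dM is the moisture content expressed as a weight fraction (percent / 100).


dM = 1.3/100 = 0.013
strain = beta_m * (1-Vf) * dM = 0.47 * 0.51 * 0.013 = 0.0031161

0.0031161


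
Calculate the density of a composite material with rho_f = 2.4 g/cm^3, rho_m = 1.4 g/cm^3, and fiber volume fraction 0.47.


rho_c = rho_f*Vf + rho_m*(1-Vf) = 2.4*0.47 + 1.4*0.53 = 1.87 g/cm^3

1.87 g/cm^3


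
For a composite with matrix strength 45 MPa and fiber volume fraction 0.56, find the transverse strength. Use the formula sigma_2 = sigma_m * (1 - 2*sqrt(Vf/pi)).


factor = 1 - 2*sqrt(0.56/pi) = 0.1556
sigma_2 = 45 * 0.1556 = 7.0 MPa

7.0 MPa


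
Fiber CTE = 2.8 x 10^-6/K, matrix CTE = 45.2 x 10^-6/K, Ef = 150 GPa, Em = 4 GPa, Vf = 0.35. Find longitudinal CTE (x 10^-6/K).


E1 = Ef*Vf + Em*(1-Vf) = 55.1
alpha_1 = (alpha_f*Ef*Vf + alpha_m*Em*(1-Vf))/E1 = 4.8 x 10^-6/K

4.8 x 10^-6/K


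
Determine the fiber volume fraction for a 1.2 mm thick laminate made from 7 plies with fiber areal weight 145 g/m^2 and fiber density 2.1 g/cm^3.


Vf = n * FAW / (rho_f * h * 1000) = 7 * 145 / (2.1 * 1.2 * 1000) = 0.4028

0.4028


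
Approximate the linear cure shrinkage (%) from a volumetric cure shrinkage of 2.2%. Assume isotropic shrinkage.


Linear shrinkage ≈ vol_shrink/3 = 2.2/3 = 0.733%

0.733%


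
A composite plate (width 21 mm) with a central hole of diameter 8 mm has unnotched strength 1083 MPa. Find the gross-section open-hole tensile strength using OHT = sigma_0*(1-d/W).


OHT = sigma_0*(1-d/W) = 1083*(1-8/21) = 670.4 MPa

670.4 MPa


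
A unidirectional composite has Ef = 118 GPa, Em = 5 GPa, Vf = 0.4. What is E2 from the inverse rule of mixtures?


1/E2 = Vf/Ef + (1-Vf)/Em = 0.4/118 + 0.6/5
E2 = 8.1 GPa

8.1 GPa


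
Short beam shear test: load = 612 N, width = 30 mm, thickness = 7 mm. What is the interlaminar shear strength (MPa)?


ILSS = 3F/(4bh) = 3*612/(4*30*7) = 2.19 MPa

2.19 MPa


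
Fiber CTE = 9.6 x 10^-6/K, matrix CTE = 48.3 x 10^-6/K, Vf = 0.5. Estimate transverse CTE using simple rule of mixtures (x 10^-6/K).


alpha_2 = alpha_f*Vf + alpha_m*(1-Vf) = 9.6*0.5 + 48.3*0.5 = 29.0 x 10^-6/K

29.0 x 10^-6/K


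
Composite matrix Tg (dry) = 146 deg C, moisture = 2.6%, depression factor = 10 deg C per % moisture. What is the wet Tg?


Tg_wet = Tg_dry - k*moisture = 146 - 10*2.6 = 120.0 deg C

120.0 deg C


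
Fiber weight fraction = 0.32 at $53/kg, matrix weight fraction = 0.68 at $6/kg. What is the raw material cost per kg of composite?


Cost = cost_f*Wf + cost_m*Wm = 53*0.32 + 6*0.68 = $21.04/kg

$21.04/kg


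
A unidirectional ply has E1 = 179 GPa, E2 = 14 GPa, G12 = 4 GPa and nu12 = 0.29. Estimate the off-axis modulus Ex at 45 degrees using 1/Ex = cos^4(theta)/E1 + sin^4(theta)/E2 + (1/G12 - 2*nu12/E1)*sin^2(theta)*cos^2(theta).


cos^4(45) = 0.25, sin^4(45) = 0.25, sin^2(45)*cos^2(45) = 0.25
1/G12 - 2*nu12/E1 = 1/4 - 2*0.29/179 = 0.24676 GPa^-1
1/Ex = 0.25/179 + 0.25/14 + 0.24676*0.25 = 0.0809437 GPa^-1
Ex = 12.35 GPa

12.35 GPa


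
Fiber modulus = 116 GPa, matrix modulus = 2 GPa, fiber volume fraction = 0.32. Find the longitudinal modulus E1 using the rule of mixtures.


E1 = Ef*Vf + Em*(1-Vf) = 116*0.32 + 2*0.68 = 38.48 GPa

38.48 GPa


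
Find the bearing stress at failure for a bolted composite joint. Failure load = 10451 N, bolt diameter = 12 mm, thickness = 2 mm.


sigma_br = F/(d*h) = 10451/(12*2) = 435.5 MPa

435.5 MPa


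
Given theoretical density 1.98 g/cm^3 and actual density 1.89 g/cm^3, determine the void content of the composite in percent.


Void% = (rho_theo - rho_actual)/rho_theo * 100 = (1.98 - 1.89)/1.98 * 100 = 4.55%

4.55%


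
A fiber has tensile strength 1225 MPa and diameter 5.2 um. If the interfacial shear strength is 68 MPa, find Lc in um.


Lc = sigma_f * d / (2 * tau_i) = 1225 * 5.2 / (2 * 68) = 46.8 um

46.8 um


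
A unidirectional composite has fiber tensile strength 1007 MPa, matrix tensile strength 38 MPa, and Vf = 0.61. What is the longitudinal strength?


sigma_1 = sigma_f*Vf + sigma_m*(1-Vf) = 1007*0.61 + 38*0.39 = 629.1 MPa

629.1 MPa


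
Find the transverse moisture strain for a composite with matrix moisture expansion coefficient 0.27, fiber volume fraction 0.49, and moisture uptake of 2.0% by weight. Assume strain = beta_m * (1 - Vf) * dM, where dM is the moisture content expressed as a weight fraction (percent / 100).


dM = 2.0/100 = 0.02
strain = beta_m * (1-Vf) * dM = 0.27 * 0.51 * 0.02 = 0.002754

0.002754


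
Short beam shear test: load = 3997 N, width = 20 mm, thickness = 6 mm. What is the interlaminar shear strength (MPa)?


ILSS = 3F/(4bh) = 3*3997/(4*20*6) = 24.98 MPa

24.98 MPa


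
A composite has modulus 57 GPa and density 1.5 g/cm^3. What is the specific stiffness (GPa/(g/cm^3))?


Specific stiffness = E/rho = 57/1.5 = 38.0 GPa/(g/cm^3)

38.0 GPa/(g/cm^3)


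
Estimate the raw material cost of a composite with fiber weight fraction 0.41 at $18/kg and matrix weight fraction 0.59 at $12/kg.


Cost = cost_f*Wf + cost_m*Wm = 18*0.41 + 12*0.59 = $14.46/kg

$14.46/kg


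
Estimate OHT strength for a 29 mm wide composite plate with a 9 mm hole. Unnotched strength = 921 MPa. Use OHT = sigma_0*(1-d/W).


OHT = sigma_0*(1-d/W) = 921*(1-9/29) = 635.2 MPa

635.2 MPa


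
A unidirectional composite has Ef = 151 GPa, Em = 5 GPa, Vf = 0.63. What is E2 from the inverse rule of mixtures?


1/E2 = Vf/Ef + (1-Vf)/Em = 0.63/151 + 0.37/5
E2 = 12.79 GPa

12.79 GPa


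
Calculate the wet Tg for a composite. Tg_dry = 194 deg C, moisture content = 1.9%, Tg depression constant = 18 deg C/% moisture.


Tg_wet = Tg_dry - k*moisture = 194 - 18*1.9 = 159.8 deg C

159.8 deg C


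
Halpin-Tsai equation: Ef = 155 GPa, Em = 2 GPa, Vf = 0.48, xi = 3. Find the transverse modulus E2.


eta = (Ef/Em - 1)/(Ef/Em + xi) = (77.5 - 1)/(77.5 + 3) = 0.9503
E2 = Em*(1+xi*eta*Vf)/(1-eta*Vf) = 8.71 GPa

8.71 GPa


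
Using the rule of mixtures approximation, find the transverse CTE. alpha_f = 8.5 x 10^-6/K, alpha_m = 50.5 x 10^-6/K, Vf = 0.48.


alpha_2 = alpha_f*Vf + alpha_m*(1-Vf) = 8.5*0.48 + 50.5*0.52 = 30.3 x 10^-6/K

30.3 x 10^-6/K


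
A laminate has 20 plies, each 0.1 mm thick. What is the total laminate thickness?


h = n * t_ply = 20 * 0.1 = 2.0 mm

2.0 mm


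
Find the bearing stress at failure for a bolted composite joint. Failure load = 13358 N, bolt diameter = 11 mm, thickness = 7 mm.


sigma_br = F/(d*h) = 13358/(11*7) = 173.5 MPa

173.5 MPa


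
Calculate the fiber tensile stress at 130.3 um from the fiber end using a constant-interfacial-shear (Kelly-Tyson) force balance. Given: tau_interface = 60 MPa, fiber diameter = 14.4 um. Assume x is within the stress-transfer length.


Force balance: sigma_f * (pi*d^2/4) = tau * (pi*d) * x  ->  sigma_f = 4 * tau * x / d
sigma_f = 4 * 60 * 130.3 / 14.4 = 2171.7 MPa

2171.7 MPa


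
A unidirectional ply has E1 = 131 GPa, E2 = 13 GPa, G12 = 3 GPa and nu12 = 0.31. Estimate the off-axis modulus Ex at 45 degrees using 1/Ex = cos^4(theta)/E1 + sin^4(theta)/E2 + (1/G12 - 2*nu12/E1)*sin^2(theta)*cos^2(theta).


cos^4(45) = 0.25, sin^4(45) = 0.25, sin^2(45)*cos^2(45) = 0.25
1/G12 - 2*nu12/E1 = 1/3 - 2*0.31/131 = 0.328601 GPa^-1
1/Ex = 0.25/131 + 0.25/13 + 0.328601*0.25 = 0.1032893 GPa^-1
Ex = 9.68 GPa

9.68 GPa


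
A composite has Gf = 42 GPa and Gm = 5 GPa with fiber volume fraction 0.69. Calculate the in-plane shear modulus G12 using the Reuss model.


1/G12 = Vf/Gf + (1-Vf)/Gm = 0.69/42 + 0.31/5
G12 = 12.75 GPa

12.75 GPa


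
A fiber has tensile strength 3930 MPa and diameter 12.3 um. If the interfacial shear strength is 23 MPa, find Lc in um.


Lc = sigma_f * d / (2 * tau_i) = 3930 * 12.3 / (2 * 23) = 1050.8 um

1050.8 um


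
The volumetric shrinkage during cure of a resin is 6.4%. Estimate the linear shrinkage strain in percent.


Linear shrinkage ≈ vol_shrink/3 = 6.4/3 = 2.133%

2.133%


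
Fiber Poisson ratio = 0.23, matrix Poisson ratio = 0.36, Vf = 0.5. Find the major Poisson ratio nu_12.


nu_12 = nu_f*Vf + nu_m*(1-Vf) = 0.23*0.5 + 0.36*0.5 = 0.295

0.295


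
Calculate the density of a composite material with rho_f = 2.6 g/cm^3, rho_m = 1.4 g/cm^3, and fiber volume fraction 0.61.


rho_c = rho_f*Vf + rho_m*(1-Vf) = 2.6*0.61 + 1.4*0.39 = 2.132 g/cm^3

2.132 g/cm^3


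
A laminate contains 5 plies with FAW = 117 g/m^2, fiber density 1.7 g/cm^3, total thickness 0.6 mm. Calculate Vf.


Vf = n * FAW / (rho_f * h * 1000) = 5 * 117 / (1.7 * 0.6 * 1000) = 0.5735

0.5735


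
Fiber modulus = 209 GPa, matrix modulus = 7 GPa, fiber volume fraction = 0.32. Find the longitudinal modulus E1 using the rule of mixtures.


E1 = Ef*Vf + Em*(1-Vf) = 209*0.32 + 7*0.68 = 71.64 GPa

71.64 GPa


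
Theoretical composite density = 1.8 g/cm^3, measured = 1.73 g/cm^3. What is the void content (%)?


Void% = (rho_theo - rho_actual)/rho_theo * 100 = (1.8 - 1.73)/1.8 * 100 = 3.89%

3.89%


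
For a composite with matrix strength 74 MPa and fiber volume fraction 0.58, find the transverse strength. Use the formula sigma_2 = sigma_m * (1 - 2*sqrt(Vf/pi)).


factor = 1 - 2*sqrt(0.58/pi) = 0.1407
sigma_2 = 74 * 0.1407 = 10.41 MPa

10.41 MPa


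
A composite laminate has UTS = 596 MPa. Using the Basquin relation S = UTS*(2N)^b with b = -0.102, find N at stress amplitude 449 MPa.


N = 0.5 * (S/UTS)^(1/b) = 0.5 * (449/596)^(1/-0.102) = 8.0325 cycles

8.0325 cycles


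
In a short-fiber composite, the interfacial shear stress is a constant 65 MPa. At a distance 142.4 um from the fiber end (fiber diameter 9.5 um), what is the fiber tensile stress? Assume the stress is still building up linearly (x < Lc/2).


Force balance: sigma_f * (pi*d^2/4) = tau * (pi*d) * x  ->  sigma_f = 4 * tau * x / d
sigma_f = 4 * 65 * 142.4 / 9.5 = 3897.3 MPa

3897.3 MPa


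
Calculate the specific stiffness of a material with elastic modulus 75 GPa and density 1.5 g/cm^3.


Specific stiffness = E/rho = 75/1.5 = 50.0 GPa/(g/cm^3)

50.0 GPa/(g/cm^3)


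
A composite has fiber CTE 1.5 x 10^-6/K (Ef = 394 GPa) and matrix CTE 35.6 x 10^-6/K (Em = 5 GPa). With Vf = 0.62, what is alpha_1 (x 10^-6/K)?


E1 = Ef*Vf + Em*(1-Vf) = 246.18
alpha_1 = (alpha_f*Ef*Vf + alpha_m*Em*(1-Vf))/E1 = 1.76 x 10^-6/K

1.76 x 10^-6/K


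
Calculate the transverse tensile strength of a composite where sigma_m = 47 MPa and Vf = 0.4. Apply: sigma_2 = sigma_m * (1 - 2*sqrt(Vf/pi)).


factor = 1 - 2*sqrt(0.4/pi) = 0.2864
sigma_2 = 47 * 0.2864 = 13.46 MPa

13.46 MPa


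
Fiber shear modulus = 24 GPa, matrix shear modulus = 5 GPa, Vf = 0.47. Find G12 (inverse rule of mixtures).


1/G12 = Vf/Gf + (1-Vf)/Gm = 0.47/24 + 0.53/5
G12 = 7.96 GPa

7.96 GPa


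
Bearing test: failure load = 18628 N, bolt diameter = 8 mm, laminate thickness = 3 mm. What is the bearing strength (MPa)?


sigma_br = F/(d*h) = 18628/(8*3) = 776.2 MPa

776.2 MPa


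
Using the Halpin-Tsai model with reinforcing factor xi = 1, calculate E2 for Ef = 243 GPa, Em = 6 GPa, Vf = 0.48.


eta = (Ef/Em - 1)/(Ef/Em + xi) = (40.5 - 1)/(40.5 + 1) = 0.9518
E2 = Em*(1+xi*eta*Vf)/(1-eta*Vf) = 16.09 GPa

16.09 GPa


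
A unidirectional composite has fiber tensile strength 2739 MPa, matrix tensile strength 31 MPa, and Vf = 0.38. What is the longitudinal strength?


sigma_1 = sigma_f*Vf + sigma_m*(1-Vf) = 2739*0.38 + 31*0.62 = 1060.0 MPa

1060.0 MPa


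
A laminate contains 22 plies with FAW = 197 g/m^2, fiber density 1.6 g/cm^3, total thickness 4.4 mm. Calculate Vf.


Vf = n * FAW / (rho_f * h * 1000) = 22 * 197 / (1.6 * 4.4 * 1000) = 0.6156

0.6156


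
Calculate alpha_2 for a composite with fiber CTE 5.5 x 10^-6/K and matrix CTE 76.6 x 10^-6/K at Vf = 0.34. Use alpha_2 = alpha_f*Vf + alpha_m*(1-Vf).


alpha_2 = alpha_f*Vf + alpha_m*(1-Vf) = 5.5*0.34 + 76.6*0.66 = 52.4 x 10^-6/K

52.4 x 10^-6/K


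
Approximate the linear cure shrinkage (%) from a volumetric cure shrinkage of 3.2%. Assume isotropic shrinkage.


Linear shrinkage ≈ vol_shrink/3 = 3.2/3 = 1.067%

1.067%


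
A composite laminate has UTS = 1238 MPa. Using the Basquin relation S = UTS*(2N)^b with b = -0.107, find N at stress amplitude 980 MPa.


N = 0.5 * (S/UTS)^(1/b) = 0.5 * (980/1238)^(1/-0.107) = 4.4414 cycles

4.4414 cycles


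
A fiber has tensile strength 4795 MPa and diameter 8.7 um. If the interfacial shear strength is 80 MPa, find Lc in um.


Lc = sigma_f * d / (2 * tau_i) = 4795 * 8.7 / (2 * 80) = 260.7 um

260.7 um
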